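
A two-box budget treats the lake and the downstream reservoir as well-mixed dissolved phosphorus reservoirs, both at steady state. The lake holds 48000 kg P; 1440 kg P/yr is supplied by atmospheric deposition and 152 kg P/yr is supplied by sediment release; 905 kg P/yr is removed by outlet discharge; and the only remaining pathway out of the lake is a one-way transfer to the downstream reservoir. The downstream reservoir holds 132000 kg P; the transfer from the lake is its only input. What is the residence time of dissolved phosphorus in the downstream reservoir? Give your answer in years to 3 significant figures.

192 yr

Balance the lake: ΣF_in = 1440 + 152 = 1592.0 kg P/yr.
Transfer to the downstream reservoir = ΣF_in − (905) = 687.00 kg P/yr.
At steady state the output of the downstream reservoir equals its input, 687.00 kg P/yr.
τ = M / F = 132000 / 687.00 = 192.1 yr.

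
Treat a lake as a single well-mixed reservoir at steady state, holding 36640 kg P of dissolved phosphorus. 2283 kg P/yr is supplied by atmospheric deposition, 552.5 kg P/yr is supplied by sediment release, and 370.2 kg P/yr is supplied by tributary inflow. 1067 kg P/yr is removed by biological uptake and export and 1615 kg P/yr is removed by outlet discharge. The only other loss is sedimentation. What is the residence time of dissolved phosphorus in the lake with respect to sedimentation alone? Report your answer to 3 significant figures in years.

70.0 yr

At steady state ΣF_in = ΣF_out.
ΣF_in = 2283 + 552.5 + 370.2 = 3205.7 kg P/yr.
Sedimentation flux = ΣF_in − (1067 + 1615) = 3205.7 − 2682 = 523.7 kg P/yr.
τ = M / F = 36640 / 523.7 = 69.96 yr.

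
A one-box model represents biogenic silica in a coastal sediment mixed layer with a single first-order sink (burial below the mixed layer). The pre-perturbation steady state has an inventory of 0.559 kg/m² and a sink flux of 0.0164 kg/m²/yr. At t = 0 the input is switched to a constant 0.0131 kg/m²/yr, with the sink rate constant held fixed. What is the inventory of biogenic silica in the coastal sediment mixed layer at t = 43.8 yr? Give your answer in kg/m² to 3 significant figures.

The sink rate constant is k = F₀/M₀ = 0.0164/0.559 = 0.02934 yr⁻¹.
Solving dM/dt = F₁ − kM with M(0) = M₀ gives M(t) = F₁/k + (M₀ − F₁/k)·e^(−kt).
F₁/k = 0.0131/0.02934 = 0.44652 kg/m²; kt = 0.02934 × 43.8 = 1.285, e^(−kt) = 0.2766.
M(43.8) = 0.44652 + (0.559 − 0.44652) × 0.2766 = 0.44652 + 0.03112 = 0.47764 kg/m².

0.478 kg/m²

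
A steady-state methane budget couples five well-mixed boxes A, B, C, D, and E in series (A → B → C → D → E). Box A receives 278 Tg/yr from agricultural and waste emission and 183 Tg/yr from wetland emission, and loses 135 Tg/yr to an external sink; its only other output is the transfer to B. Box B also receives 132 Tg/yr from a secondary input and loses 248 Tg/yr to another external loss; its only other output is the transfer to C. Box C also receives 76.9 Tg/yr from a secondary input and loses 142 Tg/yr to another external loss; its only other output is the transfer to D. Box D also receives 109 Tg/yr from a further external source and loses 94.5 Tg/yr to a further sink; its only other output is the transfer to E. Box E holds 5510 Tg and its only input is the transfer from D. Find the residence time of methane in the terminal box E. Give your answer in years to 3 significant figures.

34.6 yr

Box A: F(A→B) = (278 + 183) − 135 = 326.00 Tg/yr.
Box B: F(B→C) = (326.00 + 132) − 248 = 210.00 Tg/yr.
Box C: F(C→D) = (210.00 + 76.9) − 142 = 144.90 Tg/yr.
Box D: F(D→E) = (144.90 + 109) − 94.5 = 159.40 Tg/yr.
Box E throughput = its input = 159.40 Tg/yr; τ = 5510 / 159.40 = 34.57 yr.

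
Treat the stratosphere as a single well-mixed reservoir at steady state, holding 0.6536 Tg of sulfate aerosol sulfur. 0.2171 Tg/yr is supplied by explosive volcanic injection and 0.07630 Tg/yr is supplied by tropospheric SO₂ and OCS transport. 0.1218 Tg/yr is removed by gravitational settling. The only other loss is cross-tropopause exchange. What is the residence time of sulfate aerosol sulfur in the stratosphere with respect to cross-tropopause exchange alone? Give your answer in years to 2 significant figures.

At steady state ΣF_in = ΣF_out.
ΣF_in = 0.2171 + 0.07630 = 0.29340 Tg/yr.
Cross-tropopause exchange flux = ΣF_in − (0.1218) = 0.29340 − 0.1218 = 0.1716 Tg/yr.
τ = M / F = 0.6536 / 0.1716 = 3.809 yr.

3.8 yr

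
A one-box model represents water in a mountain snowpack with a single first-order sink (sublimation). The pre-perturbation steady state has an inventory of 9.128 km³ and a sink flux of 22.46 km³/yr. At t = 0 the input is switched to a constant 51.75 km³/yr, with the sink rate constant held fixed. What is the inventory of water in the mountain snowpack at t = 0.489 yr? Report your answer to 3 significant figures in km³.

17.5 km³

The sink rate constant is k = F₀/M₀ = 22.46/9.128 = 2.461 yr⁻¹.
Solving dM/dt = F₁ − kM with M(0) = M₀ gives M(t) = F₁/k + (M₀ − F₁/k)·e^(−kt).
F₁/k = 51.75/2.461 = 21.032 km³; kt = 2.461 × 0.489 = 1.203, e^(−kt) = 0.3002.
M(0.489) = 21.032 + (9.128 − 21.032) × 0.3002 = 21.032 − 3.574 = 17.458 km³.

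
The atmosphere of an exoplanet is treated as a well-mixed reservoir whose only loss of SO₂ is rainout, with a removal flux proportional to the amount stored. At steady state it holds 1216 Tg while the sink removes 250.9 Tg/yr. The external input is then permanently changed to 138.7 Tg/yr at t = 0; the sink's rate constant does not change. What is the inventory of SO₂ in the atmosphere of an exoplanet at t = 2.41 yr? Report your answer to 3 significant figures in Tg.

1000 Tg

τ = M₀/F₀ = 1216/250.9 = 4.847 yr; rate constant k = 1/τ.
New steady state M_∞ = F₁/k = F₁·τ = 138.7 × 4.847 = 672.22 Tg.
M(t) = M_∞ + (M₀ − M_∞)·e^(−t/τ); t/τ = 2.41/4.847 = 0.4973, so e^(−t/τ) = 0.6082.
M(t) = 672.22 + 543.8 × 0.6082 = 1002.9 Tg.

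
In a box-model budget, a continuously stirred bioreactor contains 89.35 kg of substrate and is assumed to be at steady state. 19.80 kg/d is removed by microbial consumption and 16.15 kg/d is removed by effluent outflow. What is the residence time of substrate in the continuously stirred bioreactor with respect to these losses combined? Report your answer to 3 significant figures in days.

Total removal = 19.80 + 16.15 = 35.950 kg/d.
τ = M / ΣF_out = 89.35 / 35.950 = 2.485 d.

2.49 d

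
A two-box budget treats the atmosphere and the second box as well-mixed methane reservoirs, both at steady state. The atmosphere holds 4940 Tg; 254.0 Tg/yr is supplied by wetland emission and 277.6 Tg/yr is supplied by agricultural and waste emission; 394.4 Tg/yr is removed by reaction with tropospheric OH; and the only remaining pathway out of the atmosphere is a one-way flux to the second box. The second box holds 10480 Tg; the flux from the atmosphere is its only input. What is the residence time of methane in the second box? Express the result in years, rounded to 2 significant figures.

76 yr

Balance the atmosphere: ΣF_in = 254.0 + 277.6 = 531.60 Tg/yr.
Flux to the second box = ΣF_in − (394.4) = 137.20 Tg/yr.
At steady state the output of the second box equals its input, 137.20 Tg/yr.
τ = M / F = 10480 / 137.20 = 76.38 yr.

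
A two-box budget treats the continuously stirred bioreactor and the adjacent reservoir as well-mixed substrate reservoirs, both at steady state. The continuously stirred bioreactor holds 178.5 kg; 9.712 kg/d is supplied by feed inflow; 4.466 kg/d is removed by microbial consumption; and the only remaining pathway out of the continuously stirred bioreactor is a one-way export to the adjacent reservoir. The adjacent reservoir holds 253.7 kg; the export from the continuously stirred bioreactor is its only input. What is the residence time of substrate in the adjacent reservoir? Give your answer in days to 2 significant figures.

48 d

Balance the continuously stirred bioreactor: ΣF_in = 9.7120 kg/d.
Export to the adjacent reservoir = ΣF_in − (4.466) = 5.2460 kg/d.
At steady state the output of the adjacent reservoir equals its input, 5.2460 kg/d.
τ = M / F = 253.7 / 5.2460 = 48.36 d.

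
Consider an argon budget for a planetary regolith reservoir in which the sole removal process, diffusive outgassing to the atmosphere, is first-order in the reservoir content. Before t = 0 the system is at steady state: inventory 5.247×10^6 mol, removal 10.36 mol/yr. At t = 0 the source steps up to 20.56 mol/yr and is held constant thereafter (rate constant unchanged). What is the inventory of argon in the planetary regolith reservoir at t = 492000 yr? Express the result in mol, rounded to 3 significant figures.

τ = M₀/F₀ = 5.247×10^6/10.36 = 506500 yr; rate constant k = 1/τ.
New steady state M_∞ = F₁/k = F₁·τ = 20.56 × 506500 = 1.0413×10^7 mol.
M(t) = M_∞ + (M₀ − M_∞)·e^(−t/τ); t/τ = 492000/506500 = 0.9714, so e^(−t/τ) = 0.3785.
M(t) = 1.0413×10^7 − 5.166×10^6 × 0.3785 = 8.4574×10^6 mol.

8.46×10^6 mol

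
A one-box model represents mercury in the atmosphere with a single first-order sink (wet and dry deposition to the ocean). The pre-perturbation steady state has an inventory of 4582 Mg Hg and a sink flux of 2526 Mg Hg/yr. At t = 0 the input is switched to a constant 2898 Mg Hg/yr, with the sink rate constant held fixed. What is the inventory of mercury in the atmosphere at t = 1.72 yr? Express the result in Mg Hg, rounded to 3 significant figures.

τ = M₀/F₀ = 4582/2526 = 1.814 yr; rate constant k = 1/τ.
New steady state M_∞ = F₁/k = F₁·τ = 2898 × 1.814 = 5256.8 Mg Hg.
M(t) = M_∞ + (M₀ − M_∞)·e^(−t/τ); t/τ = 1.72/1.814 = 0.9482, so e^(−t/τ) = 0.3874.
M(t) = 5256.8 − 674.8 × 0.3874 = 4995.4 Mg Hg.

5000 Mg Hg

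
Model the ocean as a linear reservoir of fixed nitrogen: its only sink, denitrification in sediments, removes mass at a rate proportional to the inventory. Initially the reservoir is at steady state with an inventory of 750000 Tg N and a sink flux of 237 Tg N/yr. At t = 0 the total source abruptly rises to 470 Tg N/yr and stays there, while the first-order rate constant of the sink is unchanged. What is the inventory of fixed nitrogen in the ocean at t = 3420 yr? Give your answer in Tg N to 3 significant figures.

Residence time τ = M₀/F₀ = 3165 yr. The eventual steady state is M_∞ = M₀·(F₁/F₀) = 750000 × 470/237 = 1.4873×10^6 Tg N.
The anomaly ΔM(t) = M(t) − M_∞ decays as ΔM₀·e^(−t/τ) with ΔM₀ = 750000 − 1.4873×10^6 = −737300 Tg N.
At t = 3420 yr, e^(−t/τ) = e^(−1.081) = 0.3394, so ΔM = −250200 Tg N and M = 1.4873×10^6 − 250200 = 1.2371×10^6 Tg N.

1.24×10^6 Tg N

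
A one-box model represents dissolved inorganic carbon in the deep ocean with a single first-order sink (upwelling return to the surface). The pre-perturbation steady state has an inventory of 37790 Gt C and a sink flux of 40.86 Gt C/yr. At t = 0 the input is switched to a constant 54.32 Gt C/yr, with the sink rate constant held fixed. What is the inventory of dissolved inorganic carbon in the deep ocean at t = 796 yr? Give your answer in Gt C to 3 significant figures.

τ = M₀/F₀ = 37790/40.86 = 924.9 yr; rate constant k = 1/τ.
New steady state M_∞ = F₁/k = F₁·τ = 54.32 × 924.9 = 50239 Gt C.
M(t) = M_∞ + (M₀ − M_∞)·e^(−t/τ); t/τ = 796/924.9 = 0.8607, so e^(−t/τ) = 0.4229.
M(t) = 50239 − 12450 × 0.4229 = 44974 Gt C.

45000 Gt C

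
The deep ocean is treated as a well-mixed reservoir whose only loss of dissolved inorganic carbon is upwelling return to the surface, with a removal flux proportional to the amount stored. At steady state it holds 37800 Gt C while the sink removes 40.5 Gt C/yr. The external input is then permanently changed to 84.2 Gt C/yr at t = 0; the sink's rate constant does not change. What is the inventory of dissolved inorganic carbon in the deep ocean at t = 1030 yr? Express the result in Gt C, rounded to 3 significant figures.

65100 Gt C

The sink rate constant is k = F₀/M₀ = 40.5/37800 = 0.001071 yr⁻¹.
Solving dM/dt = F₁ − kM with M(0) = M₀ gives M(t) = F₁/k + (M₀ − F₁/k)·e^(−kt).
F₁/k = 84.2/0.001071 = 78587 Gt C; kt = 0.001071 × 1030 = 1.104, e^(−kt) = 0.3317.
M(1030) = 78587 + (37800 − 78587) × 0.3317 = 78587 − 13530 = 65058 Gt C.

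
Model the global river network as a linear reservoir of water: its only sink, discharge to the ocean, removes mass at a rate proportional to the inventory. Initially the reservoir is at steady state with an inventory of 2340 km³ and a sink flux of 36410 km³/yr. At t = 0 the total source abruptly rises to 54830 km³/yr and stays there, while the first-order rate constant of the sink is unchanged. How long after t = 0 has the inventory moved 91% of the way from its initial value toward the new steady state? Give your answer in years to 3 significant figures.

0.155 yr

τ = M₀/F₀ = 2340/36410 = 0.06427 yr.
The remaining gap fraction is e^(−t/τ); 91% covered ⇒ e^(−t/τ) = 0.0900.
t = −τ ln(0.0900) = 0.06427 × 2.408 = 0.1548 yr.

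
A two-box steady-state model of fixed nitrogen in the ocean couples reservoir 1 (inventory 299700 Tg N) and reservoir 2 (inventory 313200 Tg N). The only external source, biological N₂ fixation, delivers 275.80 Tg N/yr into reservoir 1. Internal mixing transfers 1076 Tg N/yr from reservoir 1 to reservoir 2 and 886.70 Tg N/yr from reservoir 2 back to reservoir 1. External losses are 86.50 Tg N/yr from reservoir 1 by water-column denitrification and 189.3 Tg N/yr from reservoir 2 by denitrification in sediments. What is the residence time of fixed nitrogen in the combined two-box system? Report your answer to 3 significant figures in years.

2220 yr

For the system as a whole, the A↔B exchange is internal and contributes nothing to the throughput; only the external sinks remove mass.
M_total = 299700 + 313200 = 612900 Tg N.
ΣF_external_out = 86.50 + 189.3 = 275.80 Tg N/yr.
τ = M_total / ΣF_ext = 612900 / 275.80 = 2222 yr.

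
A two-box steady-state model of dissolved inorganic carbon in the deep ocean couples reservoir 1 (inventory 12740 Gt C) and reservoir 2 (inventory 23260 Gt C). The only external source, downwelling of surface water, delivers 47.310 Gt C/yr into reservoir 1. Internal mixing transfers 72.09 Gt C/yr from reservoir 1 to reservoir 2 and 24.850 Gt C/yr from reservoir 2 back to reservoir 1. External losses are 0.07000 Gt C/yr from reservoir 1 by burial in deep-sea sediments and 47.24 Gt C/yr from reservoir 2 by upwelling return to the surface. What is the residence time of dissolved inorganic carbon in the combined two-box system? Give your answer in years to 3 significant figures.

761 yr

Residence time in the combined system uses the total inventory and the total *external* removal — internal exchanges between the two boxes cancel.
M_total = 12740 + 23260 = 36000 Gt C.
ΣF_external_out = 0.07000 + 47.24 = 47.310 Gt C/yr.
τ = M_total / ΣF_ext = 36000 / 47.310 = 760.9 yr.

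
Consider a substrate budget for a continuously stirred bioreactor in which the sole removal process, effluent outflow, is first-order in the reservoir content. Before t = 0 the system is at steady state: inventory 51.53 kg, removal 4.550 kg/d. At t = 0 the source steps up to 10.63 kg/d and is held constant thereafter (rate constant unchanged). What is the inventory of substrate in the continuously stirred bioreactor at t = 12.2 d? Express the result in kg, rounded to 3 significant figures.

τ = M₀/F₀ = 51.53/4.550 = 11.33 d; rate constant k = 1/τ.
New steady state M_∞ = F₁/k = F₁·τ = 10.63 × 11.33 = 120.39 kg.
M(t) = M_∞ + (M₀ − M_∞)·e^(−t/τ); t/τ = 12.2/11.33 = 1.077, so e^(−t/τ) = 0.3405.
M(t) = 120.39 − 68.86 × 0.3405 = 96.939 kg.

96.9 kg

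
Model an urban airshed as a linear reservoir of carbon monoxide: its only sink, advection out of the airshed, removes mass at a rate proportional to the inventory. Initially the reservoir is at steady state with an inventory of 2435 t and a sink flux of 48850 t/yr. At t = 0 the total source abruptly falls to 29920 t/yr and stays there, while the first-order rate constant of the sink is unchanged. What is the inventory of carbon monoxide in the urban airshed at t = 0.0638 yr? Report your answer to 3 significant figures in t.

1750 t

The sink rate constant is k = F₀/M₀ = 48850/2435 = 20.06 yr⁻¹.
Solving dM/dt = F₁ − kM with M(0) = M₀ gives M(t) = F₁/k + (M₀ − F₁/k)·e^(−kt).
F₁/k = 29920/20.06 = 1491.4 t; kt = 20.06 × 0.0638 = 1.280, e^(−kt) = 0.2781.
M(0.0638) = 1491.4 + (2435 − 1491.4) × 0.2781 = 1491.4 + 262.4 = 1753.8 t.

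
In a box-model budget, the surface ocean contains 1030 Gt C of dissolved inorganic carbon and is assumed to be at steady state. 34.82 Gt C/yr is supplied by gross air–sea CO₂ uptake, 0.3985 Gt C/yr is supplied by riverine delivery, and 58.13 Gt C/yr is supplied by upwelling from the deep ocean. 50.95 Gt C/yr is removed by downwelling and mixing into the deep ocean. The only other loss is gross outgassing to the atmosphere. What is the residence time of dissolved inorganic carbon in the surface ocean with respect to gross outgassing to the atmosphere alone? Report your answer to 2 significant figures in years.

At steady state ΣF_in = ΣF_out.
ΣF_in = 34.82 + 0.3985 + 58.13 = 93.349 Gt C/yr.
Gross outgassing to the atmosphere flux = ΣF_in − (50.95) = 93.349 − 50.95 = 42.40 Gt C/yr.
τ = M / F = 1030 / 42.40 = 24.29 yr.

24 yr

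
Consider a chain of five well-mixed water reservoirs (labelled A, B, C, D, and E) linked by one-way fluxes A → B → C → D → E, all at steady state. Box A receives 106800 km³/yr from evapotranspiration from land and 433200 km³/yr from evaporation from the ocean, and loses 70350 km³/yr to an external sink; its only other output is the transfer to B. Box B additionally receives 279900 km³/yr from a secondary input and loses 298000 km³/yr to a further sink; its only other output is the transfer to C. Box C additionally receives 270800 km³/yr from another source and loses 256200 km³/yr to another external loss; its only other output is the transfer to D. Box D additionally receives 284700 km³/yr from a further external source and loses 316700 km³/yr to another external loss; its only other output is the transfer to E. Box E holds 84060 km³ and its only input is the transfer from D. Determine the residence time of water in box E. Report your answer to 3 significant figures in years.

Box A: F(A→B) = (106800 + 433200) − 70350 = 469650 km³/yr.
Box B: F(B→C) = (469650 + 279900) − 298000 = 451550 km³/yr.
Box C: F(C→D) = (451550 + 270800) − 256200 = 466150 km³/yr.
Box D: F(D→E) = (466150 + 284700) − 316700 = 434150 km³/yr.
Box E throughput = its input = 434150 km³/yr; τ = 84060 / 434150 = 0.1936 yr.

0.194 yr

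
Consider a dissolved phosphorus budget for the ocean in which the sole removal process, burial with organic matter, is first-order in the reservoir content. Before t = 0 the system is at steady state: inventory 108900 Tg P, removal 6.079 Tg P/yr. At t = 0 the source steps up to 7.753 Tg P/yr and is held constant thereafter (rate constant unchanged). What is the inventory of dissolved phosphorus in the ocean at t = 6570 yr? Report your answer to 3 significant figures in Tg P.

118000 Tg P

Residence time τ = M₀/F₀ = 17910 yr. The eventual steady state is M_∞ = M₀·(F₁/F₀) = 108900 × 7.753/6.079 = 138890 Tg P.
The anomaly ΔM(t) = M(t) − M_∞ decays as ΔM₀·e^(−t/τ) with ΔM₀ = 108900 − 138890 = −29990 Tg P.
At t = 6570 yr, e^(−t/τ) = e^(−0.3667) = 0.6930, so ΔM = −20780 Tg P and M = 138890 − 20780 = 118110 Tg P.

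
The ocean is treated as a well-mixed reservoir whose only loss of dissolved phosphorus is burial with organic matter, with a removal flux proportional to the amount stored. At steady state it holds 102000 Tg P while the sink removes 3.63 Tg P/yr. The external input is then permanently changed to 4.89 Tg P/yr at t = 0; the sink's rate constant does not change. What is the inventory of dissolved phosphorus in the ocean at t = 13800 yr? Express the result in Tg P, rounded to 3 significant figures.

Residence time τ = M₀/F₀ = 28100 yr. The eventual steady state is M_∞ = M₀·(F₁/F₀) = 102000 × 4.89/3.63 = 137400 Tg P.
The anomaly ΔM(t) = M(t) − M_∞ decays as ΔM₀·e^(−t/τ) with ΔM₀ = 102000 − 137400 = −35400 Tg P.
At t = 13800 yr, e^(−t/τ) = e^(−0.4911) = 0.6119, so ΔM = −21670 Tg P and M = 137400 − 21670 = 115740 Tg P.

116000 Tg P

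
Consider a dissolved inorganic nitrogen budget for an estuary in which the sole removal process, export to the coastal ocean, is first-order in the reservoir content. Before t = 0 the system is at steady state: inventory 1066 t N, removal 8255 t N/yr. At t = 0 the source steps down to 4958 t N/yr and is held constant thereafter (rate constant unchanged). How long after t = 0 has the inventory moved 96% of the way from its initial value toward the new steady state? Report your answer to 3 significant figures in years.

0.416 yr

τ = M₀/F₀ = 1066/8255 = 0.1291 yr.
The remaining gap fraction is e^(−t/τ); 96% covered ⇒ e^(−t/τ) = 0.0400.
t = −τ ln(0.0400) = 0.1291 × 3.219 = 0.4157 yr.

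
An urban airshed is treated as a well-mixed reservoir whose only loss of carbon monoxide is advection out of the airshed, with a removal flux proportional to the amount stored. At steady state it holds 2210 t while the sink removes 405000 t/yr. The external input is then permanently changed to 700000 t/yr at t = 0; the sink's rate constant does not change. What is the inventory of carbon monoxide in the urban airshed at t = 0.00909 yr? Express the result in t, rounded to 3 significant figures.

The sink rate constant is k = F₀/M₀ = 405000/2210 = 183.3 yr⁻¹.
Solving dM/dt = F₁ − kM with M(0) = M₀ gives M(t) = F₁/k + (M₀ − F₁/k)·e^(−kt).
F₁/k = 700000/183.3 = 3819.8 t; kt = 183.3 × 0.00909 = 1.666, e^(−kt) = 0.1890.
M(0.00909) = 3819.8 + (2210 − 3819.8) × 0.1890 = 3819.8 − 304.3 = 3515.5 t.

3520 t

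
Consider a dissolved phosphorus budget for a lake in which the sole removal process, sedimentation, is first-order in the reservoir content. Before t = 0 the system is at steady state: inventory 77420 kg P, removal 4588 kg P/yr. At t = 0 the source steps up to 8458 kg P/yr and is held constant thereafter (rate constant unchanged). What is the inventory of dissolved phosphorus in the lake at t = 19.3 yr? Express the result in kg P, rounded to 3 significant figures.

122000 kg P

τ = M₀/F₀ = 77420/4588 = 16.87 yr; rate constant k = 1/τ.
New steady state M_∞ = F₁/k = F₁·τ = 8458 × 16.87 = 142720 kg P.
M(t) = M_∞ + (M₀ − M_∞)·e^(−t/τ); t/τ = 19.3/16.87 = 1.144, so e^(−t/τ) = 0.3186.
M(t) = 142720 − 65300 × 0.3186 = 121920 kg P.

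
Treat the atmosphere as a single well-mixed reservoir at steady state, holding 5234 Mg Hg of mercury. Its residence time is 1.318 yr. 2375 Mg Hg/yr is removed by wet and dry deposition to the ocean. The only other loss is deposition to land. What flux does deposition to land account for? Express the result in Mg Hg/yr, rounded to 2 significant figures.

Total removal F = M/τ = 5234 / 1.318 = 3971 Mg Hg/yr.
Deposition to land = F − (2375) = 3971 − 2375 = 1596 Mg Hg/yr.

1600 Mg Hg/yr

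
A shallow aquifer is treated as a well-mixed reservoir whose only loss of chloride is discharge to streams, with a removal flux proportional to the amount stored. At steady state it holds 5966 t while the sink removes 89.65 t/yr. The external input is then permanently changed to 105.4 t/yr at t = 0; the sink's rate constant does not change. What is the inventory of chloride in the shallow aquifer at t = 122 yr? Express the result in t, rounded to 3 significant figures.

6850 t

Residence time τ = M₀/F₀ = 66.55 yr. The eventual steady state is M_∞ = M₀·(F₁/F₀) = 5966 × 105.4/89.65 = 7014.1 t.
The anomaly ΔM(t) = M(t) − M_∞ decays as ΔM₀·e^(−t/τ) with ΔM₀ = 5966 − 7014.1 = −1048 t.
At t = 122 yr, e^(−t/τ) = e^(−1.833) = 0.1599, so ΔM = −167.6 t and M = 7014.1 − 167.6 = 6846.5 t.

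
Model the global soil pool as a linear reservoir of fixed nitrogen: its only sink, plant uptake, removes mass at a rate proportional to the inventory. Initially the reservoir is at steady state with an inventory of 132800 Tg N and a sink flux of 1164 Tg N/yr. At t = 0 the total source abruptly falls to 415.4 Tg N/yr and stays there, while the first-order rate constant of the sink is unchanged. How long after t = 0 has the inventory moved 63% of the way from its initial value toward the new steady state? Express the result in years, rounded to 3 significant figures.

113 yr

τ = M₀/F₀ = 132800/1164 = 114.1 yr.
The remaining gap fraction is e^(−t/τ); 63% covered ⇒ e^(−t/τ) = 0.370.
t = −τ ln(0.370) = 114.1 × 0.9943 = 113.4 yr.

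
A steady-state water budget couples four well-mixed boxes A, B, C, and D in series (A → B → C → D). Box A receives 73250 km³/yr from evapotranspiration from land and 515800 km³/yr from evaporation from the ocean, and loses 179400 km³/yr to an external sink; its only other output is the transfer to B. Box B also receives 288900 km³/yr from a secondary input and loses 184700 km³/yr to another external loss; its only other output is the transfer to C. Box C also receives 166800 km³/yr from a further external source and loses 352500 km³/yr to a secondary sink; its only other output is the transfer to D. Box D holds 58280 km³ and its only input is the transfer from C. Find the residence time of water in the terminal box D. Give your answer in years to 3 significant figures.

Box A: F(A→B) = (73250 + 515800) − 179400 = 409650 km³/yr.
Box B: F(B→C) = (409650 + 288900) − 184700 = 513850 km³/yr.
Box C: F(C→D) = (513850 + 166800) − 352500 = 328150 km³/yr.
Box D throughput = its input = 328150 km³/yr; τ = 58280 / 328150 = 0.1776 yr.

0.178 yr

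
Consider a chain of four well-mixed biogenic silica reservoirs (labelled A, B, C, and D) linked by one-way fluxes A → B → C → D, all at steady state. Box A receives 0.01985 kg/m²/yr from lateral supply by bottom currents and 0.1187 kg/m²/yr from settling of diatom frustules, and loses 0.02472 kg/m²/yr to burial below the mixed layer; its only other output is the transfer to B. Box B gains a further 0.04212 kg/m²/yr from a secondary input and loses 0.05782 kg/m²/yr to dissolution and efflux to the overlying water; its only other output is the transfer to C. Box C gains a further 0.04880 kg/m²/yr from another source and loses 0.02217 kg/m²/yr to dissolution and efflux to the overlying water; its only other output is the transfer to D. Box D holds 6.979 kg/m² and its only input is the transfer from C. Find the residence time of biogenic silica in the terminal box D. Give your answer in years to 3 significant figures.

Box A: F(A→B) = (0.01985 + 0.1187) − 0.02472 = 0.11383 kg/m²/yr.
Box B: F(B→C) = (0.11383 + 0.04212) − 0.05782 = 0.098130 kg/m²/yr.
Box C: F(C→D) = (0.098130 + 0.04880) − 0.02217 = 0.12476 kg/m²/yr.
Box D throughput = its input = 0.12476 kg/m²/yr; τ = 6.979 / 0.12476 = 55.94 yr.

55.9 yr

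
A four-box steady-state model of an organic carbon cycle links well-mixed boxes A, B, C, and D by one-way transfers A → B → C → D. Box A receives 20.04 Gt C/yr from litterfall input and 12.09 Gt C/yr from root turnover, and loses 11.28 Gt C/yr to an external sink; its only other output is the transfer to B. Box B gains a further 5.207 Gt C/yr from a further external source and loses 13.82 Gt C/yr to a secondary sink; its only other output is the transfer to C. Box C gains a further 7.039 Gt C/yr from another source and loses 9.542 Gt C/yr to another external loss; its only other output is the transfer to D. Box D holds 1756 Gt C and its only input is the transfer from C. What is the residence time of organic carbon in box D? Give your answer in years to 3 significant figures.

180 yr

Box A: F(A→B) = (20.04 + 12.09) − 11.28 = 20.850 Gt C/yr.
Box B: F(B→C) = (20.850 + 5.207) − 13.82 = 12.237 Gt C/yr.
Box C: F(C→D) = (12.237 + 7.039) − 9.542 = 9.7340 Gt C/yr.
Box D throughput = its input = 9.7340 Gt C/yr; τ = 1756 / 9.7340 = 180.4 yr.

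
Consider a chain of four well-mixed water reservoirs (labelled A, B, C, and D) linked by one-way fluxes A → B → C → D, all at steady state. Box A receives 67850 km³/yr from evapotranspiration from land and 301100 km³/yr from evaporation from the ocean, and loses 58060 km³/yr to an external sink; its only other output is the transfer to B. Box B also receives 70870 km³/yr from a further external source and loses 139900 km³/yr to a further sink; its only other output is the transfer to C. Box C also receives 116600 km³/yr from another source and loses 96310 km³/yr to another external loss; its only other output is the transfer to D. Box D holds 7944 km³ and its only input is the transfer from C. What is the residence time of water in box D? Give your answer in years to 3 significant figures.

Box A: F(A→B) = (67850 + 301100) − 58060 = 310890 km³/yr.
Box B: F(B→C) = (310890 + 70870) − 139900 = 241860 km³/yr.
Box C: F(C→D) = (241860 + 116600) − 96310 = 262150 km³/yr.
Box D throughput = its input = 262150 km³/yr; τ = 7944 / 262150 = 0.03030 yr.

0.0303 yr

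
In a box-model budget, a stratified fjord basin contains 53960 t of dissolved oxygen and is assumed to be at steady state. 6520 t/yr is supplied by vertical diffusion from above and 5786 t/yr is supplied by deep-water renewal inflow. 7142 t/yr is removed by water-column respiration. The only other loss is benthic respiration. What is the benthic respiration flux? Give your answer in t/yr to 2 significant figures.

5200 t/yr

At steady state ΣF_in = ΣF_out.
ΣF_in = 6520 + 5786 = 12306 t/yr.
Benthic respiration flux = ΣF_in − (7142) = 12306 − 7142 = 5164 t/yr.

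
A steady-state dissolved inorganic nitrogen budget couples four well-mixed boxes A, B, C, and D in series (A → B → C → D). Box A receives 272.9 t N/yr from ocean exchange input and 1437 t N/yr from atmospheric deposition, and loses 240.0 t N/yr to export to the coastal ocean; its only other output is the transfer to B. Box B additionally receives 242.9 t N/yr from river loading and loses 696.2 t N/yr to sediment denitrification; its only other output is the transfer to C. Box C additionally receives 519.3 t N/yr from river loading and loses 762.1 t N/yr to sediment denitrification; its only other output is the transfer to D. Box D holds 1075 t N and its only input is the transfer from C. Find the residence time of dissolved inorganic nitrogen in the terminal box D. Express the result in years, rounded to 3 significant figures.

1.39 yr

Box A: F(A→B) = (272.9 + 1437) − 240.0 = 1469.9 t N/yr.
Box B: F(B→C) = (1469.9 + 242.9) − 696.2 = 1016.6 t N/yr.
Box C: F(C→D) = (1016.6 + 519.3) − 762.1 = 773.80 t N/yr.
Box D throughput = its input = 773.80 t N/yr; τ = 1075 / 773.80 = 1.389 yr.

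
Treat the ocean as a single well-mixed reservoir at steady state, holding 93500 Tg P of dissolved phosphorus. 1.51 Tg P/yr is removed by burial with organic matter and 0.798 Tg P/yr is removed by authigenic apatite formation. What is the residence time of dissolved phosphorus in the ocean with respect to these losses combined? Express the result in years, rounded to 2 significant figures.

Total removal = 1.510 + 0.7980 = 2.3080 Tg P/yr.
τ = M / ΣF_out = 93500 / 2.3080 = 40510 yr.

41000 yr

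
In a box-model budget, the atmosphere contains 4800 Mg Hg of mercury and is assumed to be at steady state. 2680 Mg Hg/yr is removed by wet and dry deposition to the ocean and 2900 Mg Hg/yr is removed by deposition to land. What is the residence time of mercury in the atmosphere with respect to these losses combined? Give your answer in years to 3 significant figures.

Total removal = 2680 + 2900 = 5580.0 Mg Hg/yr.
τ = M / ΣF_out = 4800 / 5580.0 = 0.8602 yr.

0.860 yr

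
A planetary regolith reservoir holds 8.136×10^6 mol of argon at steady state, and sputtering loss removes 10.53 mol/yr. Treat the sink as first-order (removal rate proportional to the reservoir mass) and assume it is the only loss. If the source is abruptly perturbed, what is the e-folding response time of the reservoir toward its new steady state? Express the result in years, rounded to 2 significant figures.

770000 yr

For a linear reservoir the response time equals the residence time τ = M/F.
τ = 8.136×10^6 / 10.53 = 772600 yr.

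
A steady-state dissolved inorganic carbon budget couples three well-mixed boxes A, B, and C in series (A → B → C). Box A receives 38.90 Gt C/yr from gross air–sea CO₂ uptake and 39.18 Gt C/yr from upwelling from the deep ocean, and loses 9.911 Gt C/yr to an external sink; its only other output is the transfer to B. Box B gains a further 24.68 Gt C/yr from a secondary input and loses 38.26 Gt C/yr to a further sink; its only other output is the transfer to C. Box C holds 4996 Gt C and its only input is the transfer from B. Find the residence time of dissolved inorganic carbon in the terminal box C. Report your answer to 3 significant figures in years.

91.5 yr

Box A: F(A→B) = (38.90 + 39.18) − 9.911 = 68.169 Gt C/yr.
Box B: F(B→C) = (68.169 + 24.68) − 38.26 = 54.589 Gt C/yr.
Box C throughput = its input = 54.589 Gt C/yr; τ = 4996 / 54.589 = 91.52 yr.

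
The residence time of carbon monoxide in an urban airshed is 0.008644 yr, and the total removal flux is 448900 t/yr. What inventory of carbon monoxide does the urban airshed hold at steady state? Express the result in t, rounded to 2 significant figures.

τ = M/F ⇒ M = τ × F = 0.008644 × 448900 = 3880 t.

3900 t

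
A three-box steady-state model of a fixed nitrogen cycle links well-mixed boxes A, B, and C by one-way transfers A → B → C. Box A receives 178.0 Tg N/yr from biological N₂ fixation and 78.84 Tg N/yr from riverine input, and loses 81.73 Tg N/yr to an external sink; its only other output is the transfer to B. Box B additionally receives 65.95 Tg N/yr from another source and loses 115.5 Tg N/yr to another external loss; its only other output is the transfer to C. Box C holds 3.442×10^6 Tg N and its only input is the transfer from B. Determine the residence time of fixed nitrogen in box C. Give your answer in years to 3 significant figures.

Box A: F(A→B) = (178.0 + 78.84) − 81.73 = 175.11 Tg N/yr.
Box B: F(B→C) = (175.11 + 65.95) − 115.5 = 125.56 Tg N/yr.
Box C throughput = its input = 125.56 Tg N/yr; τ = 3.442×10^6 / 125.56 = 27410 yr.

27400 yr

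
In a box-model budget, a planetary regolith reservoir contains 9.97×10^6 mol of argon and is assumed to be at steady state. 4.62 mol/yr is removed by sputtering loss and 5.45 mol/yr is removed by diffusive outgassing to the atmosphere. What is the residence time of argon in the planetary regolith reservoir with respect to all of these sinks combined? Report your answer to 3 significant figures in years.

Total removal flux = 4.62 + 5.45 = 10.070 mol/yr.
τ = M / ΣF_out = 9.97×10^6 / 10.070 = 990100 yr.

990000 yr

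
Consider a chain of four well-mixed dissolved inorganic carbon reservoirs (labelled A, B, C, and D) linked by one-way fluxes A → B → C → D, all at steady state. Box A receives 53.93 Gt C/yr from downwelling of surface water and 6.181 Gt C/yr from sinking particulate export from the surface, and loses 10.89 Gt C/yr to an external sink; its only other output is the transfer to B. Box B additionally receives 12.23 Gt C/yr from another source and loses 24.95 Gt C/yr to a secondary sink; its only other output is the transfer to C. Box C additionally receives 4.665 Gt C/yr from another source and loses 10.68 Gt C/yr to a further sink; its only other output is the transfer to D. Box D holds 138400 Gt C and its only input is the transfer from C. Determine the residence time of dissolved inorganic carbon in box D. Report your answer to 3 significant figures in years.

4540 yr

Box A: F(A→B) = (53.93 + 6.181) − 10.89 = 49.221 Gt C/yr.
Box B: F(B→C) = (49.221 + 12.23) − 24.95 = 36.501 Gt C/yr.
Box C: F(C→D) = (36.501 + 4.665) − 10.68 = 30.486 Gt C/yr.
Box D throughput = its input = 30.486 Gt C/yr; τ = 138400 / 30.486 = 4540 yr.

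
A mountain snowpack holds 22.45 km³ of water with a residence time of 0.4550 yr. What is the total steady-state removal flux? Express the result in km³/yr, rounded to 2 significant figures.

49 km³/yr

F = M / τ = 22.45 / 0.4550 = 49.34 km³/yr.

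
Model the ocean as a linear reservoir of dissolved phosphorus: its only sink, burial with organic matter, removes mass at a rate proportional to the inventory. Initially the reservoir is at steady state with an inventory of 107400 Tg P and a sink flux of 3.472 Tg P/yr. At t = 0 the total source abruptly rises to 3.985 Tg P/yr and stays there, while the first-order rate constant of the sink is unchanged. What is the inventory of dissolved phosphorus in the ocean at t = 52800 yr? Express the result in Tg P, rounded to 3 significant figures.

Residence time τ = M₀/F₀ = 30930 yr. The eventual steady state is M_∞ = M₀·(F₁/F₀) = 107400 × 3.985/3.472 = 123270 Tg P.
The anomaly ΔM(t) = M(t) − M_∞ decays as ΔM₀·e^(−t/τ) with ΔM₀ = 107400 − 123270 = −15870 Tg P.
At t = 52800 yr, e^(−t/τ) = e^(−1.707) = 0.1814, so ΔM = −2879 Tg P and M = 123270 − 2879 = 120390 Tg P.

120000 Tg P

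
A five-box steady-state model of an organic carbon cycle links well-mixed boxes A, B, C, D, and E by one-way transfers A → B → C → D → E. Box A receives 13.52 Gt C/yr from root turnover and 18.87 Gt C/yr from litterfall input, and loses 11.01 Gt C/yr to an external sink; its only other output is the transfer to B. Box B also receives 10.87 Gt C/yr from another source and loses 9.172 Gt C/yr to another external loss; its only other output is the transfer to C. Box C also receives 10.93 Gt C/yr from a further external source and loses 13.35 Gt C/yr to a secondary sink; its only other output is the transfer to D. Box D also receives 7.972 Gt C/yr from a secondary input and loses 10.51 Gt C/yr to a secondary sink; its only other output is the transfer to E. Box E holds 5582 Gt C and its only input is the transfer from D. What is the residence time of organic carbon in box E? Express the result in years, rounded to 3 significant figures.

Box A: F(A→B) = (13.52 + 18.87) − 11.01 = 21.380 Gt C/yr.
Box B: F(B→C) = (21.380 + 10.87) − 9.172 = 23.078 Gt C/yr.
Box C: F(C→D) = (23.078 + 10.93) − 13.35 = 20.658 Gt C/yr.
Box D: F(D→E) = (20.658 + 7.972) − 10.51 = 18.120 Gt C/yr.
Box E throughput = its input = 18.120 Gt C/yr; τ = 5582 / 18.120 = 308.1 yr.

308 yr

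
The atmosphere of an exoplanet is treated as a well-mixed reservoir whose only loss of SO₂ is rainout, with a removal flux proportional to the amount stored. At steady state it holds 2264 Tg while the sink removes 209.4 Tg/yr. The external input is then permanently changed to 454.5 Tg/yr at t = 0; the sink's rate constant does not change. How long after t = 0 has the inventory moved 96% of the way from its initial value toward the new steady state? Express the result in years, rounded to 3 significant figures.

τ = M₀/F₀ = 2264/209.4 = 10.81 yr.
The remaining gap fraction is e^(−t/τ); 96% covered ⇒ e^(−t/τ) = 0.0400.
t = −τ ln(0.0400) = 10.81 × 3.219 = 34.80 yr.

34.8 yr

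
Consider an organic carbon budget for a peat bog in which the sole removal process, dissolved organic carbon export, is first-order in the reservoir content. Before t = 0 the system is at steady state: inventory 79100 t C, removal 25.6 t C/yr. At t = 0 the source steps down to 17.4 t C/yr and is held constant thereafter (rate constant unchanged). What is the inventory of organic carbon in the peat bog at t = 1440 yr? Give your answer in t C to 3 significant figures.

69700 t C

The sink rate constant is k = F₀/M₀ = 25.6/79100 = 0.0003236 yr⁻¹.
Solving dM/dt = F₁ − kM with M(0) = M₀ gives M(t) = F₁/k + (M₀ − F₁/k)·e^(−kt).
F₁/k = 17.4/0.0003236 = 53763 t C; kt = 0.0003236 × 1440 = 0.4660, e^(−kt) = 0.6275.
M(1440) = 53763 + (79100 − 53763) × 0.6275 = 53763 + 15900 = 69662 t C.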